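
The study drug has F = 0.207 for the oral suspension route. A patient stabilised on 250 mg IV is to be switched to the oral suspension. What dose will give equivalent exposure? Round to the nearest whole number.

D_oral = 1208 mg

For equal systemic exposure: F × D_ev = D_iv
D_ev = D_iv / F = 250 / 0.207 = 1207.73 mg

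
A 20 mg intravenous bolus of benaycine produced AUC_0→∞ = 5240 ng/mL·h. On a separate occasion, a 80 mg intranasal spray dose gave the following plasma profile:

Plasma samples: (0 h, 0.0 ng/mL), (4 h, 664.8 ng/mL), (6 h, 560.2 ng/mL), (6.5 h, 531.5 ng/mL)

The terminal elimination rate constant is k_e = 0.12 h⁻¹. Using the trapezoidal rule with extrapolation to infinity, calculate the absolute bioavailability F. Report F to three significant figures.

Trapezoidal AUC_0→6.5 (intranasal spray):
  [0→4]: (0.0+664.8)/2 × 4 = 1329.6
  [4→6]: (664.8+560.2)/2 × 2 = 1225.0
  [6→6.5]: (560.2+531.5)/2 × 0.5 = 272.925
  Sum = 2827.525 ng/mL·h
Tail: C_last/k_e = 531.5/0.12 = 4429.167
AUC_0→∞ (intranasal spray) = 2827.525 + 4429.167 = 7256.692 ng/mL·h
F = (AUC_ev/D_ev)/(AUC_iv/D_iv) = (7256.692/80)/(5240/20) = 90.70865/262 = 0.3462

F = 0.346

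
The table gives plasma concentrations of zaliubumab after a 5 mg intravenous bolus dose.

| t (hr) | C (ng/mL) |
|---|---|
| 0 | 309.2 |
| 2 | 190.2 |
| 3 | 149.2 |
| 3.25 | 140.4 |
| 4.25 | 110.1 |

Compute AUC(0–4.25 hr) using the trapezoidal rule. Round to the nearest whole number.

Trapezoidal AUC_0→4.25:
  [0→2]: (309.2+190.2)/2 × 2 = 499.4
  [2→3]: (190.2+149.2)/2 × 1 = 169.7
  [3→3.25]: (149.2+140.4)/2 × 0.25 = 36.2
  [3.25→4.25]: (140.4+110.1)/2 × 1 = 125.25
  Sum = 830.55 ng/mL·hr

AUC = 831 ng/mL·hr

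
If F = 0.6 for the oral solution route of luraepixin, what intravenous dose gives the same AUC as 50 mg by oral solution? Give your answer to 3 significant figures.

Systemic exposure from an extravascular dose = F × D_ev, so the equivalent IV dose is F × D_ev.
D_iv = F × D_ev = 0.6 × 50 = 30 mg

D_iv = 30.0 mg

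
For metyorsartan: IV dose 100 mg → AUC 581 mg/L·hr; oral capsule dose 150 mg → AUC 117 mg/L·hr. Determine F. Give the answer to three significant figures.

F = (AUC_ev / D_ev) / (AUC_iv / D_iv)
  = (117/150) / (581/100)
  = 0.78 / 5.81 = 0.1343

F = 0.134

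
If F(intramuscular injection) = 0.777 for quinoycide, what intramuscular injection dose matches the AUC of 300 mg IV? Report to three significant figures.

D_intramuscular = 386 mg

For equal systemic exposure: F × D_ev = D_iv
D_ev = D_iv / F = 300 / 0.777 = 386.1 mg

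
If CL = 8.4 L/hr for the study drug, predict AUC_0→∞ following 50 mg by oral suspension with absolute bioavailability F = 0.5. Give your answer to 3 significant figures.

AUC = 2.98 mg/L·hr

AUC_0→∞ = F × Dose / CL
        = 0.5 × 50 / 8.4 = 2.97619 mg/L·hr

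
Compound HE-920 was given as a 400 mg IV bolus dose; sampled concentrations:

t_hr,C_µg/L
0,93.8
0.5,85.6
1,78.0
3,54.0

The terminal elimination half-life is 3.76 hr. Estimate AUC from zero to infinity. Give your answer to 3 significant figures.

Trapezoidal AUC_0→3:
  [0→0.5]: (93.8+85.6)/2 × 0.5 = 44.85
  [0.5→1]: (85.6+78.0)/2 × 0.5 = 40.9
  [1→3]: (78.0+54.0)/2 × 2 = 132.0
  Sum = 217.75 µg/L·hr
k_e = ln2 / t½ = 0.693147 / 3.76 = 0.1843 hr^-1
Extrapolated tail: C_last / k_e = 54.0 / 0.1843 = 293.001
AUC_0→∞ = 217.75 + 293.001 = 510.751 µg/L·hr

AUC = 511 µg/L·hr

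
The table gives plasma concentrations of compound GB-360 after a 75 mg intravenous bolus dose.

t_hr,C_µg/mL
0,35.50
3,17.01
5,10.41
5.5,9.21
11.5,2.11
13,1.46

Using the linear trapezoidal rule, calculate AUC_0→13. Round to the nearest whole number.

AUC = 148 µg/mL·hr

Trapezoidal AUC_0→13:
  [0→3]: (35.50+17.01)/2 × 3 = 78.765
  [3→5]: (17.01+10.41)/2 × 2 = 27.42
  [5→5.5]: (10.41+9.21)/2 × 0.5 = 4.905
  [5.5→11.5]: (9.21+2.11)/2 × 6 = 33.96
  [11.5→13]: (2.11+1.46)/2 × 1.5 = 2.6775
  Sum = 147.7275 µg/mL·hr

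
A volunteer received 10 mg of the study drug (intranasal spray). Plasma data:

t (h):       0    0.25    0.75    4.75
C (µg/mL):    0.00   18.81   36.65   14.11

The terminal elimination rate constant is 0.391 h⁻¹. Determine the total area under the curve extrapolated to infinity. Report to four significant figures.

Trapezoidal AUC_0→4.75:
  [0→0.25]: (0.00+18.81)/2 × 0.25 = 2.35125
  [0.25→0.75]: (18.81+36.65)/2 × 0.5 = 13.865
  [0.75→4.75]: (36.65+14.11)/2 × 4 = 101.52
  Sum = 117.73625 µg/mL·h
Extrapolated tail: C_last / k_e = 14.11 / 0.391 = 36.087
AUC_0→∞ = 117.73625 + 36.087 = 153.82325 µg/mL·h

AUC = 153.8 µg/mL·h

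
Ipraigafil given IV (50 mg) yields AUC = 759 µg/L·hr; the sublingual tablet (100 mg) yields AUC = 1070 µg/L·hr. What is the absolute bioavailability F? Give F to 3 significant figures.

F = (AUC_ev / D_ev) / (AUC_iv / D_iv)
  = (1070/100) / (759/50)
  = 10.7 / 15.18 = 0.7049

F = 0.705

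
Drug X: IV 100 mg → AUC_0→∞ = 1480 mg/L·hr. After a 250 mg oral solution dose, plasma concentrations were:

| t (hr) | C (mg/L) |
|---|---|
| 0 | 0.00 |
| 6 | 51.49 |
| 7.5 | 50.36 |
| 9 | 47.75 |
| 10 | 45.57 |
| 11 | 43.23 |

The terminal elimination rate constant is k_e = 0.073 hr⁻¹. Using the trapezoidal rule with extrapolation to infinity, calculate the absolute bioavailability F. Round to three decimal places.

Trapezoidal AUC_0→11 (oral solution):
  [0→6]: (0.00+51.49)/2 × 6 = 154.47
  [6→7.5]: (51.49+50.36)/2 × 1.5 = 76.3875
  [7.5→9]: (50.36+47.75)/2 × 1.5 = 73.5825
  [9→10]: (47.75+45.57)/2 × 1 = 46.66
  [10→11]: (45.57+43.23)/2 × 1 = 44.4
  Sum = 395.5 mg/L·hr
Tail: C_last/k_e = 43.23/0.073 = 592.192
AUC_0→∞ (oral solution) = 395.5 + 592.192 = 987.692 mg/L·hr
F = (AUC_ev/D_ev)/(AUC_iv/D_iv) = (987.692/250)/(1480/100) = 3.950768/14.8 = 0.2669

F = 0.267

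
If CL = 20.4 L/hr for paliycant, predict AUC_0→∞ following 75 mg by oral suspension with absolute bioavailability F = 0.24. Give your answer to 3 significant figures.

AUC = 0.882 mg/L·hr

AUC_0→∞ = F × Dose / CL
        = 0.24 × 75 / 20.4 = 0.882353 mg/L·hr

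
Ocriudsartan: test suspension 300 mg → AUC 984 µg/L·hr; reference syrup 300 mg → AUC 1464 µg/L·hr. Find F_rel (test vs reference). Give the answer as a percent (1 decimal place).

F_rel = (AUC_test/D_test) / (AUC_ref/D_ref)
      = (984/300) / (1464/300)
      = 3.28 / 4.88 = 0.6721 = 67.21%

F_rel = 67.2%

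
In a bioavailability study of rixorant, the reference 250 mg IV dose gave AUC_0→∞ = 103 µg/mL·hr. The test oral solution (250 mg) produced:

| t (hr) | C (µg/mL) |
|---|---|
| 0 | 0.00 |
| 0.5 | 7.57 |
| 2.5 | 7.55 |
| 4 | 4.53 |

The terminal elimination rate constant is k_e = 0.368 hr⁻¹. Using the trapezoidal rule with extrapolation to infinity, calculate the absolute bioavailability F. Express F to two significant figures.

F = 0.37

Trapezoidal AUC_0→4 (oral solution):
  [0→0.5]: (0.00+7.57)/2 × 0.5 = 1.8925
  [0.5→2.5]: (7.57+7.55)/2 × 2 = 15.12
  [2.5→4]: (7.55+4.53)/2 × 1.5 = 9.06
  Sum = 26.0725 µg/mL·hr
Tail: C_last/k_e = 4.53/0.368 = 12.310
AUC_0→∞ (oral solution) = 26.0725 + 12.310 = 38.3825 µg/mL·hr
F = (AUC_ev/D_ev)/(AUC_iv/D_iv) = (38.3825/250)/(103/250) = 0.15353/0.412 = 0.3726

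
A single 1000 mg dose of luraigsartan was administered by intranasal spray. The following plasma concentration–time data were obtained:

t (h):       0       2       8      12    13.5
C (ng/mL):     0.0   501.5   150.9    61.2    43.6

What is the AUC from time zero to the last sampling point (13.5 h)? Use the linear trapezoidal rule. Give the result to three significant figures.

Trapezoidal AUC_0→13.5:
  [0→2]: (0.0+501.5)/2 × 2 = 501.5
  [2→8]: (501.5+150.9)/2 × 6 = 1957.2
  [8→12]: (150.9+61.2)/2 × 4 = 424.2
  [12→13.5]: (61.2+43.6)/2 × 1.5 = 78.6
  Sum = 2961.5 ng/mL·h

AUC = 2960 ng/mL·h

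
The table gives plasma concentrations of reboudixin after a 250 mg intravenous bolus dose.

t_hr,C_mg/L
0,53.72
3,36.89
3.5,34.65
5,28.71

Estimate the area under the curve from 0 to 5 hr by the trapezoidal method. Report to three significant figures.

Trapezoidal AUC_0→5:
  [0→3]: (53.72+36.89)/2 × 3 = 135.915
  [3→3.5]: (36.89+34.65)/2 × 0.5 = 17.885
  [3.5→5]: (34.65+28.71)/2 × 1.5 = 47.52
  Sum = 201.32 mg/L·hr

AUC = 201 mg/L·hr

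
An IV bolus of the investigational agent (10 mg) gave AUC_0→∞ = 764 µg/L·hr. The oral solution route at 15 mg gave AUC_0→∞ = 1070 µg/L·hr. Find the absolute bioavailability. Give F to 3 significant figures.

F = (AUC_ev / D_ev) / (AUC_iv / D_iv)
  = (1070/15) / (764/10)
  = 71.3333 / 76.4 = 0.9337

F = 0.934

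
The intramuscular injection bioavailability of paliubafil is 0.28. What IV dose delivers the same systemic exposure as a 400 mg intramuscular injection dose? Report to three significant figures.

Systemic exposure from an extravascular dose = F × D_ev, so the equivalent IV dose is F × D_ev.
D_iv = F × D_ev = 0.28 × 400 = 112 mg

D_iv = 112 mg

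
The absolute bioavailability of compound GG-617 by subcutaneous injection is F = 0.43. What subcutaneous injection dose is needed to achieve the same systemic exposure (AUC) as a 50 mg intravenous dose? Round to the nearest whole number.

For equal systemic exposure: F × D_ev = D_iv
D_ev = D_iv / F = 50 / 0.43 = 116.279 mg

D_subcutaneous = 116 mg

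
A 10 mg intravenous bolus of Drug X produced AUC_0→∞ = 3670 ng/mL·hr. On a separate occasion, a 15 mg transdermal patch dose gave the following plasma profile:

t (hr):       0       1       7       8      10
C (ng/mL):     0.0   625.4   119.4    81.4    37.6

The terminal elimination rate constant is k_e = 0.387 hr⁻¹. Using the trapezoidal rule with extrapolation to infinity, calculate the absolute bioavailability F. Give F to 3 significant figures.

Trapezoidal AUC_0→10 (transdermal patch):
  [0→1]: (0.0+625.4)/2 × 1 = 312.7
  [1→7]: (625.4+119.4)/2 × 6 = 2234.4
  [7→8]: (119.4+81.4)/2 × 1 = 100.4
  [8→10]: (81.4+37.6)/2 × 2 = 119.0
  Sum = 2766.5 ng/mL·hr
Tail: C_last/k_e = 37.6/0.387 = 97.158
AUC_0→∞ (transdermal patch) = 2766.5 + 97.158 = 2863.658 ng/mL·hr
F = (AUC_ev/D_ev)/(AUC_iv/D_iv) = (2863.658/15)/(3670/10) = 190.911/367 = 0.5202

F = 0.520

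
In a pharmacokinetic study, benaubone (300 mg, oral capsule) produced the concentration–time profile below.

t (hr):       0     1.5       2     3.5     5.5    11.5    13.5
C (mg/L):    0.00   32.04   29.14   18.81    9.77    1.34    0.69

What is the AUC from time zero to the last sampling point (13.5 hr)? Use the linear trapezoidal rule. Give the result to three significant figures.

Trapezoidal AUC_0→13.5:
  [0→1.5]: (0.00+32.04)/2 × 1.5 = 24.03
  [1.5→2]: (32.04+29.14)/2 × 0.5 = 15.295
  [2→3.5]: (29.14+18.81)/2 × 1.5 = 35.9625
  [3.5→5.5]: (18.81+9.77)/2 × 2 = 28.58
  [5.5→11.5]: (9.77+1.34)/2 × 6 = 33.33
  [11.5→13.5]: (1.34+0.69)/2 × 2 = 2.03
  Sum = 139.2275 mg/L·hr

AUC = 139 mg/L·hr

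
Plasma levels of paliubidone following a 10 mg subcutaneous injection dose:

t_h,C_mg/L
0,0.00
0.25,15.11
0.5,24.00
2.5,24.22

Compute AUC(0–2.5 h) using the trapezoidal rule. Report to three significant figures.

AUC = 55.0 mg/L·h

Trapezoidal AUC_0→2.5:
  [0→0.25]: (0.00+15.11)/2 × 0.25 = 1.88875
  [0.25→0.5]: (15.11+24.00)/2 × 0.25 = 4.88875
  [0.5→2.5]: (24.00+24.22)/2 × 2 = 48.22
  Sum = 54.9975 mg/L·h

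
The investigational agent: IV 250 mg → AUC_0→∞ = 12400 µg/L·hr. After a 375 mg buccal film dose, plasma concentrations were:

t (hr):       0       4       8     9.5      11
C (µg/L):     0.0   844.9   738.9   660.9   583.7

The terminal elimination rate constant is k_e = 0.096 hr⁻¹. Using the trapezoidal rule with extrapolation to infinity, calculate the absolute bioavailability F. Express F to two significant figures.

Trapezoidal AUC_0→11 (buccal film):
  [0→4]: (0.0+844.9)/2 × 4 = 1689.8
  [4→8]: (844.9+738.9)/2 × 4 = 3167.6
  [8→9.5]: (738.9+660.9)/2 × 1.5 = 1049.85
  [9.5→11]: (660.9+583.7)/2 × 1.5 = 933.45
  Sum = 6840.7 µg/L·hr
Tail: C_last/k_e = 583.7/0.096 = 6080.208
AUC_0→∞ (buccal film) = 6840.7 + 6080.208 = 12920.908 µg/L·hr
F = (AUC_ev/D_ev)/(AUC_iv/D_iv) = (12920.908/375)/(12400/250) = 34.4558/49.6 = 0.6947

F = 0.69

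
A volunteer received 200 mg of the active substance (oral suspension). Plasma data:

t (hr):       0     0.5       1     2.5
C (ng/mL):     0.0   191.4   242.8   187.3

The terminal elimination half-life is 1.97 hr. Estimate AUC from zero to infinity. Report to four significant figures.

AUC = 1011 ng/mL·hr

Trapezoidal AUC_0→2.5:
  [0→0.5]: (0.0+191.4)/2 × 0.5 = 47.85
  [0.5→1]: (191.4+242.8)/2 × 0.5 = 108.55
  [1→2.5]: (242.8+187.3)/2 × 1.5 = 322.575
  Sum = 478.975 ng/mL·hr
k_e = ln2 / t½ = 0.693147 / 1.97 = 0.3519 hr^-1
Extrapolated tail: C_last / k_e = 187.3 / 0.3519 = 532.253
AUC_0→∞ = 478.975 + 532.253 = 1011.228 ng/mL·hr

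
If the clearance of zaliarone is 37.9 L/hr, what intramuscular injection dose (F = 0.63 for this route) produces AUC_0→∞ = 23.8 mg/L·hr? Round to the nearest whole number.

Dose = 1432 mg

Dose = CL × AUC_0→∞ / F
     = 37.9 × 23.8 / 0.63 = 1431.78 mg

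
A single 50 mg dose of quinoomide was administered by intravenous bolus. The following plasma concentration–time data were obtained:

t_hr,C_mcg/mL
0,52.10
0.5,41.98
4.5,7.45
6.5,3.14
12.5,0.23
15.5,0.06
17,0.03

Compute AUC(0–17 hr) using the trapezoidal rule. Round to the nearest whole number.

AUC = 144 mcg/mL·hr

Trapezoidal AUC_0→17:
  [0→0.5]: (52.10+41.98)/2 × 0.5 = 23.52
  [0.5→4.5]: (41.98+7.45)/2 × 4 = 98.86
  [4.5→6.5]: (7.45+3.14)/2 × 2 = 10.59
  [6.5→12.5]: (3.14+0.23)/2 × 6 = 10.11
  [12.5→15.5]: (0.23+0.06)/2 × 3 = 0.435
  [15.5→17]: (0.06+0.03)/2 × 1.5 = 0.0675
  Sum = 143.5825 mcg/mL·hr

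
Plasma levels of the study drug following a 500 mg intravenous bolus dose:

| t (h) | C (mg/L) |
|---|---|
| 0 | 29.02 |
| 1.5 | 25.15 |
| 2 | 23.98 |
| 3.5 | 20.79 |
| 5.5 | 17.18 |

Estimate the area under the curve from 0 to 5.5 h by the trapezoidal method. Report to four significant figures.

Trapezoidal AUC_0→5.5:
  [0→1.5]: (29.02+25.15)/2 × 1.5 = 40.6275
  [1.5→2]: (25.15+23.98)/2 × 0.5 = 12.2825
  [2→3.5]: (23.98+20.79)/2 × 1.5 = 33.5775
  [3.5→5.5]: (20.79+17.18)/2 × 2 = 37.97
  Sum = 124.4575 mg/L·h

AUC = 124.5 mg/L·h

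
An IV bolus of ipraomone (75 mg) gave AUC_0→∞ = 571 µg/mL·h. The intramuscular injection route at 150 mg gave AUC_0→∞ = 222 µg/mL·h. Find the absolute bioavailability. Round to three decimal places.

F = 0.194

F = (AUC_ev / D_ev) / (AUC_iv / D_iv)
  = (222/150) / (571/75)
  = 1.48 / 7.61333 = 0.1944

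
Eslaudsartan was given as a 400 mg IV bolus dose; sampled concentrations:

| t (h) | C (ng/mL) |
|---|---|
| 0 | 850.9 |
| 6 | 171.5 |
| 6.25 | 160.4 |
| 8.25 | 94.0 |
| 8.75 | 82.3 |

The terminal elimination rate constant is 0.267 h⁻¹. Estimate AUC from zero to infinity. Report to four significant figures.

AUC = 3715 ng/mL·h

Trapezoidal AUC_0→8.75:
  [0→6]: (850.9+171.5)/2 × 6 = 3067.2
  [6→6.25]: (171.5+160.4)/2 × 0.25 = 41.4875
  [6.25→8.25]: (160.4+94.0)/2 × 2 = 254.4
  [8.25→8.75]: (94.0+82.3)/2 × 0.5 = 44.075
  Sum = 3407.1625 ng/mL·h
Extrapolated tail: C_last / k_e = 82.3 / 0.267 = 308.240
AUC_0→∞ = 3407.1625 + 308.240 = 3715.4025 ng/mL·h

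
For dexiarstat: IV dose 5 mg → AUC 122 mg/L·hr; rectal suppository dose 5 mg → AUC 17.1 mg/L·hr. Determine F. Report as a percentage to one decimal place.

F = (AUC_ev / D_ev) / (AUC_iv / D_iv)
  = (17.1/5) / (122/5)
  = 3.42 / 24.4 = 0.1402
  = 14.02%

F = 14.0%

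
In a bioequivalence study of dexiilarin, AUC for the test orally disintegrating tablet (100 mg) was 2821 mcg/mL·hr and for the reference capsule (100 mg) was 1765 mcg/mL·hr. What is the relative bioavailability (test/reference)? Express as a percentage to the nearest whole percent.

F_rel = (AUC_test/D_test) / (AUC_ref/D_ref)
      = (2821/100) / (1765/100)
      = 28.21 / 17.65 = 1.5983 = 159.83%

F_rel = 160%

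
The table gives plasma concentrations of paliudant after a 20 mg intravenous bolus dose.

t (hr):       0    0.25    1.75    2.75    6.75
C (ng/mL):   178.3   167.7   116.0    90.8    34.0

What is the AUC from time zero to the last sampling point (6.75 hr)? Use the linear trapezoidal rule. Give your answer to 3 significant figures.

Trapezoidal AUC_0→6.75:
  [0→0.25]: (178.3+167.7)/2 × 0.25 = 43.25
  [0.25→1.75]: (167.7+116.0)/2 × 1.5 = 212.775
  [1.75→2.75]: (116.0+90.8)/2 × 1 = 103.4
  [2.75→6.75]: (90.8+34.0)/2 × 4 = 249.6
  Sum = 609.025 ng/mL·hr

AUC = 609 ng/mL·hr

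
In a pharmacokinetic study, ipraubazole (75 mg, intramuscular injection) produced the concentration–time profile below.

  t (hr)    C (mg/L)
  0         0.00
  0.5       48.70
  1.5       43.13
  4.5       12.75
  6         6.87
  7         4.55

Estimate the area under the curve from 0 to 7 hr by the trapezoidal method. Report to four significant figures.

AUC = 162.3 mg/L·hr

Trapezoidal AUC_0→7:
  [0→0.5]: (0.00+48.70)/2 × 0.5 = 12.175
  [0.5→1.5]: (48.70+43.13)/2 × 1 = 45.915
  [1.5→4.5]: (43.13+12.75)/2 × 3 = 83.82
  [4.5→6]: (12.75+6.87)/2 × 1.5 = 14.715
  [6→7]: (6.87+4.55)/2 × 1 = 5.71
  Sum = 162.335 mg/L·hr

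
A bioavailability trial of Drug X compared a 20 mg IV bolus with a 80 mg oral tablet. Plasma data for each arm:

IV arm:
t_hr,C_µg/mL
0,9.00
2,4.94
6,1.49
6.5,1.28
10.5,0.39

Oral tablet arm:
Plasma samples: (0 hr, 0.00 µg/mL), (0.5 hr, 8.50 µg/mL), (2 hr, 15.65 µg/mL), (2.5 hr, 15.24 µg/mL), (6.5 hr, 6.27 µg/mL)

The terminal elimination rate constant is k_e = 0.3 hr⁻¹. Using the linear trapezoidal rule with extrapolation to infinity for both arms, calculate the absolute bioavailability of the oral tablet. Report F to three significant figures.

Trapezoidal AUC_0→10.5 (IV):
  [0→2]: (9.00+4.94)/2 × 2 = 13.94
  [2→6]: (4.94+1.49)/2 × 4 = 12.86
  [6→6.5]: (1.49+1.28)/2 × 0.5 = 0.6925
  [6.5→10.5]: (1.28+0.39)/2 × 4 = 3.34
  Sum = 30.8325 µg/mL·hr
IV tail: 0.39/0.3 = 1.300; AUC_iv,0→∞ = 30.8325 + 1.300 = 32.1325 µg/mL·hr
Trapezoidal AUC_0→6.5 (oral tablet):
  [0→0.5]: (0.00+8.50)/2 × 0.5 = 2.125
  [0.5→2]: (8.50+15.65)/2 × 1.5 = 18.1125
  [2→2.5]: (15.65+15.24)/2 × 0.5 = 7.7225
  [2.5→6.5]: (15.24+6.27)/2 × 4 = 43.02
  Sum = 70.98 µg/mL·hr
oral tablet tail: 6.27/0.3 = 20.900; AUC_ev,0→∞ = 70.98 + 20.900 = 91.88 µg/mL·hr
F = (AUC_ev/D_ev)/(AUC_iv/D_iv) = (91.88/80)/(32.1325/20) = 1.1485/1.606625 = 0.7149

F = 0.715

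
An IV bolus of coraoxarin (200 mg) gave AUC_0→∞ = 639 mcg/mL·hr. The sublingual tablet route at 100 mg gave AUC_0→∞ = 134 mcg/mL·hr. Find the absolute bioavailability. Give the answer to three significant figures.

F = (AUC_ev / D_ev) / (AUC_iv / D_iv)
  = (134/100) / (639/200)
  = 1.34 / 3.195 = 0.4194

F = 0.419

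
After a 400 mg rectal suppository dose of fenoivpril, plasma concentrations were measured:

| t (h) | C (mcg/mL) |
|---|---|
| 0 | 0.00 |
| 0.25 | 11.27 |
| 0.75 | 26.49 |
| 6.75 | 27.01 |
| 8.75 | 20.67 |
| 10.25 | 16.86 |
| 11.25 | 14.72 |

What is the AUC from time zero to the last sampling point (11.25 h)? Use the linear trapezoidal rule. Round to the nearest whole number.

Trapezoidal AUC_0→11.25:
  [0→0.25]: (0.00+11.27)/2 × 0.25 = 1.40875
  [0.25→0.75]: (11.27+26.49)/2 × 0.5 = 9.44
  [0.75→6.75]: (26.49+27.01)/2 × 6 = 160.5
  [6.75→8.75]: (27.01+20.67)/2 × 2 = 47.68
  [8.75→10.25]: (20.67+16.86)/2 × 1.5 = 28.1475
  [10.25→11.25]: (16.86+14.72)/2 × 1 = 15.79
  Sum = 262.96625 mcg/mL·h

AUC = 263 mcg/mL·h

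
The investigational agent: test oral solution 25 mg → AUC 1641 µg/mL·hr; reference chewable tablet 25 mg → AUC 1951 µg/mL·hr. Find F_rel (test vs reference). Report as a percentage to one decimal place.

F_rel = 84.1%

F_rel = (AUC_test/D_test) / (AUC_ref/D_ref)
      = (1641/25) / (1951/25)
      = 65.64 / 78.04 = 0.8411 = 84.11%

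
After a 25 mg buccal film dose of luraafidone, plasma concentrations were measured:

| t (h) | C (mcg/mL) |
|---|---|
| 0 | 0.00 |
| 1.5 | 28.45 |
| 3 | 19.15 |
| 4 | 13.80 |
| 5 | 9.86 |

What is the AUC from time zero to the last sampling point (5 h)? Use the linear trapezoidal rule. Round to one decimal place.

Trapezoidal AUC_0→5:
  [0→1.5]: (0.00+28.45)/2 × 1.5 = 21.3375
  [1.5→3]: (28.45+19.15)/2 × 1.5 = 35.7
  [3→4]: (19.15+13.80)/2 × 1 = 16.475
  [4→5]: (13.80+9.86)/2 × 1 = 11.83
  Sum = 85.3425 mcg/mL·h

AUC = 85.3 mcg/mL·h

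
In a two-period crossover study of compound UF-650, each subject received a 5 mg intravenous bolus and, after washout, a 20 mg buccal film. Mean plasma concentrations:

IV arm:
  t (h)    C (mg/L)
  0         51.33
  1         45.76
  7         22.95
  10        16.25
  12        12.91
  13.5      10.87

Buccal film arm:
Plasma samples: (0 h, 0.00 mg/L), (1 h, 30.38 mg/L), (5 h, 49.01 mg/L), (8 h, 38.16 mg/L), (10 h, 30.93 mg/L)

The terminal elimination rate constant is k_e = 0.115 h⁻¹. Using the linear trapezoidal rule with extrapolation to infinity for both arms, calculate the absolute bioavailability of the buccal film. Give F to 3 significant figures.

Trapezoidal AUC_0→13.5 (IV):
  [0→1]: (51.33+45.76)/2 × 1 = 48.545
  [1→7]: (45.76+22.95)/2 × 6 = 206.13
  [7→10]: (22.95+16.25)/2 × 3 = 58.8
  [10→12]: (16.25+12.91)/2 × 2 = 29.16
  [12→13.5]: (12.91+10.87)/2 × 1.5 = 17.835
  Sum = 360.47 mg/L·h
IV tail: 10.87/0.115 = 94.522; AUC_iv,0→∞ = 360.47 + 94.522 = 454.992 mg/L·h
Trapezoidal AUC_0→10 (buccal film):
  [0→1]: (0.00+30.38)/2 × 1 = 15.19
  [1→5]: (30.38+49.01)/2 × 4 = 158.78
  [5→8]: (49.01+38.16)/2 × 3 = 130.755
  [8→10]: (38.16+30.93)/2 × 2 = 69.09
  Sum = 373.815 mg/L·h
buccal film tail: 30.93/0.115 = 268.957; AUC_ev,0→∞ = 373.815 + 268.957 = 642.772 mg/L·h
F = (AUC_ev/D_ev)/(AUC_iv/D_iv) = (642.772/20)/(454.992/5) = 32.1386/90.9984 = 0.3532

F = 0.353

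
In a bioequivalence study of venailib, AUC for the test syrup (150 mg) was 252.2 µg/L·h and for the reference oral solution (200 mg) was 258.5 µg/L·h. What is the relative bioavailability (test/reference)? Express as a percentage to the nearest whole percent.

F_rel = (AUC_test/D_test) / (AUC_ref/D_ref)
      = (252.2/150) / (258.5/200)
      = 1.68133 / 1.2925 = 1.3008 = 130.08%

F_rel = 130%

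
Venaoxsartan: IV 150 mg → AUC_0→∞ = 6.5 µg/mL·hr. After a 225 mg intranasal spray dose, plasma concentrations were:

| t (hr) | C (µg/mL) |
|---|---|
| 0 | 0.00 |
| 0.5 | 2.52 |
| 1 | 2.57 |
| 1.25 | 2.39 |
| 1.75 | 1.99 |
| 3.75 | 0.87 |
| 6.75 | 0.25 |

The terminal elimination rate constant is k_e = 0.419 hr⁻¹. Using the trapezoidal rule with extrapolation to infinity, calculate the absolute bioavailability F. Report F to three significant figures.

Trapezoidal AUC_0→6.75 (intranasal spray):
  [0→0.5]: (0.00+2.52)/2 × 0.5 = 0.63
  [0.5→1]: (2.52+2.57)/2 × 0.5 = 1.2725
  [1→1.25]: (2.57+2.39)/2 × 0.25 = 0.62
  [1.25→1.75]: (2.39+1.99)/2 × 0.5 = 1.095
  [1.75→3.75]: (1.99+0.87)/2 × 2 = 2.86
  [3.75→6.75]: (0.87+0.25)/2 × 3 = 1.68
  Sum = 8.1575 µg/mL·hr
Tail: C_last/k_e = 0.25/0.419 = 0.597
AUC_0→∞ (intranasal spray) = 8.1575 + 0.597 = 8.7545 µg/mL·hr
F = (AUC_ev/D_ev)/(AUC_iv/D_iv) = (8.7545/225)/(6.5/150) = 0.0389089/0.0433333 = 0.8979

F = 0.898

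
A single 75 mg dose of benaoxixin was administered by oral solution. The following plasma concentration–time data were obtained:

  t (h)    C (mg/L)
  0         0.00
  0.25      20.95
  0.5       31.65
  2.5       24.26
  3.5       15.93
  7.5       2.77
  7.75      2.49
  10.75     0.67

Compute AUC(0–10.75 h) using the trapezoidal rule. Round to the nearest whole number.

Trapezoidal AUC_0→10.75:
  [0→0.25]: (0.00+20.95)/2 × 0.25 = 2.61875
  [0.25→0.5]: (20.95+31.65)/2 × 0.25 = 6.575
  [0.5→2.5]: (31.65+24.26)/2 × 2 = 55.91
  [2.5→3.5]: (24.26+15.93)/2 × 1 = 20.095
  [3.5→7.5]: (15.93+2.77)/2 × 4 = 37.4
  [7.5→7.75]: (2.77+2.49)/2 × 0.25 = 0.6575
  [7.75→10.75]: (2.49+0.67)/2 × 3 = 4.74
  Sum = 127.99625 mg/L·h

AUC = 128 mg/L·h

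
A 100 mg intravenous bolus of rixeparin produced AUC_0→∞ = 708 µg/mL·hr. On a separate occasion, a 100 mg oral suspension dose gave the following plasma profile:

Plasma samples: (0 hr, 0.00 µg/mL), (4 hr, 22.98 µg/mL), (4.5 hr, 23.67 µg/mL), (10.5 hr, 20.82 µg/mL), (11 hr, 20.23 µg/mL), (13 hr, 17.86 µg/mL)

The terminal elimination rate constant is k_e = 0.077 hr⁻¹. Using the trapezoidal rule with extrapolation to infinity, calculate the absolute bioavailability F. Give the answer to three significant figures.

Trapezoidal AUC_0→13 (oral suspension):
  [0→4]: (0.00+22.98)/2 × 4 = 45.96
  [4→4.5]: (22.98+23.67)/2 × 0.5 = 11.6625
  [4.5→10.5]: (23.67+20.82)/2 × 6 = 133.47
  [10.5→11]: (20.82+20.23)/2 × 0.5 = 10.2625
  [11→13]: (20.23+17.86)/2 × 2 = 38.09
  Sum = 239.445 µg/mL·hr
Tail: C_last/k_e = 17.86/0.077 = 231.948
AUC_0→∞ (oral suspension) = 239.445 + 231.948 = 471.393 µg/mL·hr
F = (AUC_ev/D_ev)/(AUC_iv/D_iv) = (471.393/100)/(708/100) = 4.71393/7.08 = 0.6658

F = 0.666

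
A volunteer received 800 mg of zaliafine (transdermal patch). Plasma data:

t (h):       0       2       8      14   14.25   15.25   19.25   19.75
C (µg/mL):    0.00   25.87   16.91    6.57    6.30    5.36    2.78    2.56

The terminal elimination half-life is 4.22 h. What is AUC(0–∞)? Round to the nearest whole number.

Trapezoidal AUC_0→19.75:
  [0→2]: (0.00+25.87)/2 × 2 = 25.87
  [2→8]: (25.87+16.91)/2 × 6 = 128.34
  [8→14]: (16.91+6.57)/2 × 6 = 70.44
  [14→14.25]: (6.57+6.30)/2 × 0.25 = 1.60875
  [14.25→15.25]: (6.30+5.36)/2 × 1 = 5.83
  [15.25→19.25]: (5.36+2.78)/2 × 4 = 16.28
  [19.25→19.75]: (2.78+2.56)/2 × 0.5 = 1.335
  Sum = 249.70375 µg/mL·h
k_e = ln2 / t½ = 0.693147 / 4.22 = 0.1643 h^-1
Extrapolated tail: C_last / k_e = 2.56 / 0.1643 = 15.581
AUC_0→∞ = 249.70375 + 15.581 = 265.28475 µg/mL·h

AUC = 265 µg/mL·h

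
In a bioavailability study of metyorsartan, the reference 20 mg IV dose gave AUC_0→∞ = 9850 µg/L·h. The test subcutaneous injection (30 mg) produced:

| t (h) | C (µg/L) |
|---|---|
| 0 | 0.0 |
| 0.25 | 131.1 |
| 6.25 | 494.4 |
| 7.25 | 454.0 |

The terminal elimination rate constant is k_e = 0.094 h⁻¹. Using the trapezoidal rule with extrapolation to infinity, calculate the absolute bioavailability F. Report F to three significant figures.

Trapezoidal AUC_0→7.25 (subcutaneous injection):
  [0→0.25]: (0.0+131.1)/2 × 0.25 = 16.3875
  [0.25→6.25]: (131.1+494.4)/2 × 6 = 1876.5
  [6.25→7.25]: (494.4+454.0)/2 × 1 = 474.2
  Sum = 2367.0875 µg/L·h
Tail: C_last/k_e = 454.0/0.094 = 4829.787
AUC_0→∞ (subcutaneous injection) = 2367.0875 + 4829.787 = 7196.8745 µg/L·h
F = (AUC_ev/D_ev)/(AUC_iv/D_iv) = (7196.8745/30)/(9850/20) = 239.896/492.5 = 0.4871

F = 0.487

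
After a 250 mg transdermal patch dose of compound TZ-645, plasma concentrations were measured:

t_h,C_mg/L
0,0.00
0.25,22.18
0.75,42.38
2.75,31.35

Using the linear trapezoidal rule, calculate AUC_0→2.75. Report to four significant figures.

AUC = 92.64 mg/L·h

Trapezoidal AUC_0→2.75:
  [0→0.25]: (0.00+22.18)/2 × 0.25 = 2.7725
  [0.25→0.75]: (22.18+42.38)/2 × 0.5 = 16.14
  [0.75→2.75]: (42.38+31.35)/2 × 2 = 73.73
  Sum = 92.6425 mg/L·h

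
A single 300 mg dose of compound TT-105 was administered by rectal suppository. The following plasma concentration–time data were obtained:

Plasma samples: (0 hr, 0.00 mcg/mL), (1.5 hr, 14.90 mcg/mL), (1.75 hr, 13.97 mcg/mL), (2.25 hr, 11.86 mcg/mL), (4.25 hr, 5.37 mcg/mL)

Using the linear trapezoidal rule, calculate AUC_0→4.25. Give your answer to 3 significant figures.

AUC = 38.5 mcg/mL·hr

Trapezoidal AUC_0→4.25:
  [0→1.5]: (0.00+14.90)/2 × 1.5 = 11.175
  [1.5→1.75]: (14.90+13.97)/2 × 0.25 = 3.60875
  [1.75→2.25]: (13.97+11.86)/2 × 0.5 = 6.4575
  [2.25→4.25]: (11.86+5.37)/2 × 2 = 17.23
  Sum = 38.47125 mcg/mL·hr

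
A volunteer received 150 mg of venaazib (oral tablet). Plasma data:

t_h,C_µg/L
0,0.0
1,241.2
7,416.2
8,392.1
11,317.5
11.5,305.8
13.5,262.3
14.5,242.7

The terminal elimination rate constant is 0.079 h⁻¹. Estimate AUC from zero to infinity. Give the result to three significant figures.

AUC = 7610 µg/L·h

Trapezoidal AUC_0→14.5:
  [0→1]: (0.0+241.2)/2 × 1 = 120.6
  [1→7]: (241.2+416.2)/2 × 6 = 1972.2
  [7→8]: (416.2+392.1)/2 × 1 = 404.15
  [8→11]: (392.1+317.5)/2 × 3 = 1064.4
  [11→11.5]: (317.5+305.8)/2 × 0.5 = 155.825
  [11.5→13.5]: (305.8+262.3)/2 × 2 = 568.1
  [13.5→14.5]: (262.3+242.7)/2 × 1 = 252.5
  Sum = 4537.775 µg/L·h
Extrapolated tail: C_last / k_e = 242.7 / 0.079 = 3072.152
AUC_0→∞ = 4537.775 + 3072.152 = 7609.927 µg/L·h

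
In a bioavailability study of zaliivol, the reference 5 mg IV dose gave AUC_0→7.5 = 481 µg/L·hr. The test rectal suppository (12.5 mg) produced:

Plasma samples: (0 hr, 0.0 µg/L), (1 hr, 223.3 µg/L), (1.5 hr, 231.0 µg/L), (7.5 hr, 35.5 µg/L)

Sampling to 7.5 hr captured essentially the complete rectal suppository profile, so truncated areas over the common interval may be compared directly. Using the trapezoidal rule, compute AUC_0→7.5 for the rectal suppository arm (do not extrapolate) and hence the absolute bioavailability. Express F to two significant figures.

Trapezoidal AUC_0→7.5 (rectal suppository):
  [0→1]: (0.0+223.3)/2 × 1 = 111.65
  [1→1.5]: (223.3+231.0)/2 × 0.5 = 113.575
  [1.5→7.5]: (231.0+35.5)/2 × 6 = 799.5
  Sum = 1024.725 µg/L·hr
F = (AUC_ev/D_ev)/(AUC_iv/D_iv) = (1024.725/12.5)/(481/5) = 81.978/96.2 = 0.8522

F = 0.85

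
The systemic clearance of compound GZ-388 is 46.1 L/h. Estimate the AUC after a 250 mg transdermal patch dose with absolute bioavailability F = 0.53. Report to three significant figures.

AUC_0→∞ = F × Dose / CL
        = 0.53 × 250 / 46.1 = 2.87419 mg/L·h

AUC = 2.87 mg/L·h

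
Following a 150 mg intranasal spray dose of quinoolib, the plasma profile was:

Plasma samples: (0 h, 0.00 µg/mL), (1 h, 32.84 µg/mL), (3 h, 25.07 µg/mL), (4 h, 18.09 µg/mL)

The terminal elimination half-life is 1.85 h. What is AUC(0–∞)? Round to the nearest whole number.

Trapezoidal AUC_0→4:
  [0→1]: (0.00+32.84)/2 × 1 = 16.42
  [1→3]: (32.84+25.07)/2 × 2 = 57.91
  [3→4]: (25.07+18.09)/2 × 1 = 21.58
  Sum = 95.91 µg/mL·h
k_e = ln2 / t½ = 0.693147 / 1.85 = 0.3747 h^-1
Extrapolated tail: C_last / k_e = 18.09 / 0.3747 = 48.279
AUC_0→∞ = 95.91 + 48.279 = 144.189 µg/mL·h

AUC = 144 µg/mL·h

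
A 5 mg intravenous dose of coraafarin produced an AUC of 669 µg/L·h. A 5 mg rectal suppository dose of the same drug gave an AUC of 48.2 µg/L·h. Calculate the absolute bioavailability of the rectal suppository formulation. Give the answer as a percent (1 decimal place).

F = 7.2%

F = (AUC_ev / D_ev) / (AUC_iv / D_iv)
  = (48.2/5) / (669/5)
  = 9.64 / 133.8 = 0.0720
  = 7.20%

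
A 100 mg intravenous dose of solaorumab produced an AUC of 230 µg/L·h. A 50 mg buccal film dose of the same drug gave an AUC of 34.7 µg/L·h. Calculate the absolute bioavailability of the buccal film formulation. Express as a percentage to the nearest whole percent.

F = (AUC_ev / D_ev) / (AUC_iv / D_iv)
  = (34.7/50) / (230/100)
  = 0.694 / 2.3 = 0.3017
  = 30.17%

F = 30%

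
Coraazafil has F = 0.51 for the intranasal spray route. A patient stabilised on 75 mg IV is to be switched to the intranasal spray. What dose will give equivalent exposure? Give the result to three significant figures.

For equal systemic exposure: F × D_ev = D_iv
D_ev = D_iv / F = 75 / 0.51 = 147.059 mg

D_intranasal = 147 mg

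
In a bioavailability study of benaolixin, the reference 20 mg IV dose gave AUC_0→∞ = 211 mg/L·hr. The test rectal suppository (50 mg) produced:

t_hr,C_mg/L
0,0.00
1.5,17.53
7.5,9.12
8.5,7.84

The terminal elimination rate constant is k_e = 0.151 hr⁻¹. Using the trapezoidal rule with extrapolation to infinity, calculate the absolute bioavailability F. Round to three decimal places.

Trapezoidal AUC_0→8.5 (rectal suppository):
  [0→1.5]: (0.00+17.53)/2 × 1.5 = 13.1475
  [1.5→7.5]: (17.53+9.12)/2 × 6 = 79.95
  [7.5→8.5]: (9.12+7.84)/2 × 1 = 8.48
  Sum = 101.5775 mg/L·hr
Tail: C_last/k_e = 7.84/0.151 = 51.921
AUC_0→∞ (rectal suppository) = 101.5775 + 51.921 = 153.4985 mg/L·hr
F = (AUC_ev/D_ev)/(AUC_iv/D_iv) = (153.4985/50)/(211/20) = 3.06997/10.55 = 0.2910

F = 0.291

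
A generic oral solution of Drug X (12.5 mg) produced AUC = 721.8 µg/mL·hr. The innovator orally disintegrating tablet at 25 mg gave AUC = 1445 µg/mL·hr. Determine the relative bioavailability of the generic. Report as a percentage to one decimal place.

F_rel = 99.9%

F_rel = (AUC_test/D_test) / (AUC_ref/D_ref)
      = (721.8/12.5) / (1445/25)
      = 57.744 / 57.8 = 0.9990 = 99.90%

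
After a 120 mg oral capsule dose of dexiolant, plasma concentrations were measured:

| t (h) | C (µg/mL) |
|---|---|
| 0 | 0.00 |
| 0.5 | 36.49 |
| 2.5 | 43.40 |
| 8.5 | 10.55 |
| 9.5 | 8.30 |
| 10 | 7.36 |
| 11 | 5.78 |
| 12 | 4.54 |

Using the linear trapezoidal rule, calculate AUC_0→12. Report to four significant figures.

AUC = 275.9 µg/mL·h

Trapezoidal AUC_0→12:
  [0→0.5]: (0.00+36.49)/2 × 0.5 = 9.1225
  [0.5→2.5]: (36.49+43.40)/2 × 2 = 79.89
  [2.5→8.5]: (43.40+10.55)/2 × 6 = 161.85
  [8.5→9.5]: (10.55+8.30)/2 × 1 = 9.425
  [9.5→10]: (8.30+7.36)/2 × 0.5 = 3.915
  [10→11]: (7.36+5.78)/2 × 1 = 6.57
  [11→12]: (5.78+4.54)/2 × 1 = 5.16
  Sum = 275.9325 µg/mL·h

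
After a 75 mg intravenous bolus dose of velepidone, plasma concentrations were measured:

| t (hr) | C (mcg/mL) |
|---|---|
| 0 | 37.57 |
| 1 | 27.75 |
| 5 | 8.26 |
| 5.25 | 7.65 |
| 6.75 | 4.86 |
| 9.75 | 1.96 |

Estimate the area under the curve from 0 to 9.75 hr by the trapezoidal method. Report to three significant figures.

AUC = 126 mcg/mL·hr

Trapezoidal AUC_0→9.75:
  [0→1]: (37.57+27.75)/2 × 1 = 32.66
  [1→5]: (27.75+8.26)/2 × 4 = 72.02
  [5→5.25]: (8.26+7.65)/2 × 0.25 = 1.98875
  [5.25→6.75]: (7.65+4.86)/2 × 1.5 = 9.3825
  [6.75→9.75]: (4.86+1.96)/2 × 3 = 10.23
  Sum = 126.28125 mcg/mL·hr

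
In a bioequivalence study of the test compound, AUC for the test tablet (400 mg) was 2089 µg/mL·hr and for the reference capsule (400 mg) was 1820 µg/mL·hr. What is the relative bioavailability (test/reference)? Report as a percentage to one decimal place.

F_rel = 114.8%

F_rel = (AUC_test/D_test) / (AUC_ref/D_ref)
      = (2089/400) / (1820/400)
      = 5.2225 / 4.55 = 1.1478 = 114.78%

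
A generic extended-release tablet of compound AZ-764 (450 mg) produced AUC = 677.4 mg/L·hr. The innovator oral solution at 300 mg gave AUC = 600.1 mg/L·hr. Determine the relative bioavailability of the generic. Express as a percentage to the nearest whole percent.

F_rel = 75%

F_rel = (AUC_test/D_test) / (AUC_ref/D_ref)
      = (677.4/450) / (600.1/300)
      = 1.50533 / 2.00033 = 0.7525 = 75.25%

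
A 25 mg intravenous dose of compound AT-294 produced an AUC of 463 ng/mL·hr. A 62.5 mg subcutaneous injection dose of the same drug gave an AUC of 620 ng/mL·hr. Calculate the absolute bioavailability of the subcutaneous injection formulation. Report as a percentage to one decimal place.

F = (AUC_ev / D_ev) / (AUC_iv / D_iv)
  = (620/62.5) / (463/25)
  = 9.92 / 18.52 = 0.5356
  = 53.56%

F = 53.6%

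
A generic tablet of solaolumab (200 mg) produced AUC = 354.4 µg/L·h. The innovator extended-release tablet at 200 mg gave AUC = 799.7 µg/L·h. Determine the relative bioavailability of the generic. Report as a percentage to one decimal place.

F_rel = (AUC_test/D_test) / (AUC_ref/D_ref)
      = (354.4/200) / (799.7/200)
      = 1.772 / 3.9985 = 0.4432 = 44.32%

F_rel = 44.3%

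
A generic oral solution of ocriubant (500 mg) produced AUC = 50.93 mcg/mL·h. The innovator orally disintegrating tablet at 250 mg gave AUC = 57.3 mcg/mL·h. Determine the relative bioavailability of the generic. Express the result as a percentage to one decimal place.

F_rel = (AUC_test/D_test) / (AUC_ref/D_ref)
      = (50.93/500) / (57.3/250)
      = 0.10186 / 0.2292 = 0.4444 = 44.44%

F_rel = 44.4%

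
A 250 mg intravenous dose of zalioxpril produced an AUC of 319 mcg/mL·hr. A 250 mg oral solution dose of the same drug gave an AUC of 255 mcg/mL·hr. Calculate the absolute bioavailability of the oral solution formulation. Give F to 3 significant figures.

F = 0.799

F = (AUC_ev / D_ev) / (AUC_iv / D_iv)
  = (255/250) / (319/250)
  = 1.02 / 1.276 = 0.7994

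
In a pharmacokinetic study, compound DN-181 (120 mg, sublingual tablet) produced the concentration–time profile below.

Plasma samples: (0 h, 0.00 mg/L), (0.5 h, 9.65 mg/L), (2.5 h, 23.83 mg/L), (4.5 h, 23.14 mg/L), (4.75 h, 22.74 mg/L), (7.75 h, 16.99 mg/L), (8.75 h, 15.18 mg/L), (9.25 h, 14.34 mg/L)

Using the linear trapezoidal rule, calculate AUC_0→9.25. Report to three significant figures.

AUC = 172 mg/L·h

Trapezoidal AUC_0→9.25:
  [0→0.5]: (0.00+9.65)/2 × 0.5 = 2.4125
  [0.5→2.5]: (9.65+23.83)/2 × 2 = 33.48
  [2.5→4.5]: (23.83+23.14)/2 × 2 = 46.97
  [4.5→4.75]: (23.14+22.74)/2 × 0.25 = 5.735
  [4.75→7.75]: (22.74+16.99)/2 × 3 = 59.595
  [7.75→8.75]: (16.99+15.18)/2 × 1 = 16.085
  [8.75→9.25]: (15.18+14.34)/2 × 0.5 = 7.38
  Sum = 171.6575 mg/L·h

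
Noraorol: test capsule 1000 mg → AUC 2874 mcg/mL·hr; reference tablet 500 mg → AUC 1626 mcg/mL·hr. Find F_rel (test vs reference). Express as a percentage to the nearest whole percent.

F_rel = 88%

F_rel = (AUC_test/D_test) / (AUC_ref/D_ref)
      = (2874/1000) / (1626/500)
      = 2.874 / 3.252 = 0.8838 = 88.38%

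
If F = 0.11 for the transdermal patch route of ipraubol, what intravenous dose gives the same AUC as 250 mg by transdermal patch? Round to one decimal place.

Systemic exposure from an extravascular dose = F × D_ev, so the equivalent IV dose is F × D_ev.
D_iv = F × D_ev = 0.11 × 250 = 27.5 mg

D_iv = 27.5 mg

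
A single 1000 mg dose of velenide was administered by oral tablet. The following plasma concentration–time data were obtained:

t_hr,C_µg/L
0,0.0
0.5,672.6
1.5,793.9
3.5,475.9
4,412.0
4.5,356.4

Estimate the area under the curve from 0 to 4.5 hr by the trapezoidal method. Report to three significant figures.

AUC = 2590 µg/L·hr

Trapezoidal AUC_0→4.5:
  [0→0.5]: (0.0+672.6)/2 × 0.5 = 168.15
  [0.5→1.5]: (672.6+793.9)/2 × 1 = 733.25
  [1.5→3.5]: (793.9+475.9)/2 × 2 = 1269.8
  [3.5→4]: (475.9+412.0)/2 × 0.5 = 221.975
  [4→4.5]: (412.0+356.4)/2 × 0.5 = 192.1
  Sum = 2585.275 µg/L·hr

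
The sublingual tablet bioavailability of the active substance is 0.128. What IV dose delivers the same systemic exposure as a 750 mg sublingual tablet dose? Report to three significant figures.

D_iv = 96.0 mg

Systemic exposure from an extravascular dose = F × D_ev, so the equivalent IV dose is F × D_ev.
D_iv = F × D_ev = 0.128 × 750 = 96 mg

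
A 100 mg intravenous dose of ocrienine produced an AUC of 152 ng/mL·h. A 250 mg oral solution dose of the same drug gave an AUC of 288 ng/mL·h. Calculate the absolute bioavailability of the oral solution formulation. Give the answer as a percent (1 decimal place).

F = (AUC_ev / D_ev) / (AUC_iv / D_iv)
  = (288/250) / (152/100)
  = 1.152 / 1.52 = 0.7579
  = 75.79%

F = 75.8%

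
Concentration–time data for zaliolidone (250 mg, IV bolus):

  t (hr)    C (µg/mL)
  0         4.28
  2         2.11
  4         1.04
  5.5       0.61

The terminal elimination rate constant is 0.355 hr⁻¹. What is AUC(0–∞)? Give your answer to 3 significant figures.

AUC = 12.5 µg/mL·hr

Trapezoidal AUC_0→5.5:
  [0→2]: (4.28+2.11)/2 × 2 = 6.39
  [2→4]: (2.11+1.04)/2 × 2 = 3.15
  [4→5.5]: (1.04+0.61)/2 × 1.5 = 1.2375
  Sum = 10.7775 µg/mL·hr
Extrapolated tail: C_last / k_e = 0.61 / 0.355 = 1.718
AUC_0→∞ = 10.7775 + 1.718 = 12.4955 µg/mL·hr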